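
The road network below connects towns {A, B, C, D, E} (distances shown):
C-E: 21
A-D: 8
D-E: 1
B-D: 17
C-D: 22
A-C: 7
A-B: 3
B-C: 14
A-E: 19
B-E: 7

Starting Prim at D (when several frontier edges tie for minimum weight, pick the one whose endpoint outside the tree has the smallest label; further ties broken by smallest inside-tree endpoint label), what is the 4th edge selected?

A-C

Grow the tree from D using Prim:
Step 1: frontier [D-E 1, A-D 8, B-D 17, C-D 22] → take D-E (1); add E.
Step 2: frontier [A-D 8, B-D 17, C-D 22, B-E 7, A-E 19, C-E 21] → take B-E (7); add B.
Step 3: frontier [A-B 3, B-C 14, A-D 8, C-D 22, A-E 19, C-E 21] → take A-B (3); add A.
Step 4: frontier [A-C 7, B-C 14, C-D 22, C-E 21] → take A-C (7); add C.
The 4th edge added is A-C.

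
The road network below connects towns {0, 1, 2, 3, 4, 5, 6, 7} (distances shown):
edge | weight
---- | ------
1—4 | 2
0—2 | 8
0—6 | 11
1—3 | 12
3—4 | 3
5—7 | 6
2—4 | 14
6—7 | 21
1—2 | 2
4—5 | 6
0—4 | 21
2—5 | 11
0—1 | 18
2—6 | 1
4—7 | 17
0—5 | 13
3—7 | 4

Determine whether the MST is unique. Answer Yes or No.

Kruskal's algorithm — process edges by increasing weight (ties by edge label):
2—6 (1): add — endpoints in different components.
1—2 (2): add — endpoints in different components.
1—4 (2): add — endpoints in different components.
3—4 (3): add — endpoints in different components.
3—7 (4): add — endpoints in different components.
4—5 (6): add — endpoints in different components.
5—7 (6): skip — 5 and 7 already connected.
0—2 (8): add — endpoints in different components.
Non-tree edge 5—7 has weight 6, equal to the heaviest edge on its tree cycle — swapping gives another MST of the same weight. Not unique.

No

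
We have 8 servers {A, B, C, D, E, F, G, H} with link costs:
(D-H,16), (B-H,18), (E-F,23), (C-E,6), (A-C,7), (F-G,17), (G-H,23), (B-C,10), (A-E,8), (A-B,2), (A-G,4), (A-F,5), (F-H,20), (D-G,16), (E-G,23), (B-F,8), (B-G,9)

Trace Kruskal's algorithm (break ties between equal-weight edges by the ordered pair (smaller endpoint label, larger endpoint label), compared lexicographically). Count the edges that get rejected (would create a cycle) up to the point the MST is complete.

4

Sort edges by weight, then run Kruskal:
A-B (2): add — endpoints in different components.
A-G (4): add — endpoints in different components.
A-F (5): add — endpoints in different components.
C-E (6): add — endpoints in different components.
A-C (7): add — endpoints in different components.
A-E (8): skip — A and E already connected.
B-F (8): skip — B and F already connected.
B-G (9): skip — B and G already connected.
B-C (10): skip — B and C already connected.
D-G (16): add — endpoints in different components.
D-H (16): add — endpoints in different components.
Edges rejected before the tree was complete: 4.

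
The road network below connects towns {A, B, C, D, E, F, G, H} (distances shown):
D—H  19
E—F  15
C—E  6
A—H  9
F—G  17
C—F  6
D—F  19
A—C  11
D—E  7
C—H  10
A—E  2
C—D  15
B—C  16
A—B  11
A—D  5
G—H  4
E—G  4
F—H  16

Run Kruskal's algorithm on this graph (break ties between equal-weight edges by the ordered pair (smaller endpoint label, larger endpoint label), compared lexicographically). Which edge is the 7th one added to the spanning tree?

Kruskal's algorithm — process edges by increasing weight (ties by edge label):
A—E (2): add — endpoints in different components.
E—G (4): add — endpoints in different components.
G—H (4): add — endpoints in different components.
A—D (5): add — endpoints in different components.
C—E (6): add — endpoints in different components.
C—F (6): add — endpoints in different components.
D—E (7): skip — D and E already connected.
A—H (9): skip — A and H already connected.
C—H (10): skip — C and H already connected.
A—B (11): add — endpoints in different components.
The 7th edge added is A—B.

A-B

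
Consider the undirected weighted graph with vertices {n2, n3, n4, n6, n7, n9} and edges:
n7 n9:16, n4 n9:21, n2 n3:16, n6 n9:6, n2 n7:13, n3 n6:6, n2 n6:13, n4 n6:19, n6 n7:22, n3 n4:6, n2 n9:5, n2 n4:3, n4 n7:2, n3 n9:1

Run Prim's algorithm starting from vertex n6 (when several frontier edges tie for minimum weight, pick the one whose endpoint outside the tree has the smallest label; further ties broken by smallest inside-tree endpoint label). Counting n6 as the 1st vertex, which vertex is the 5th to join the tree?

n4

Prim's algorithm from n6:
Step 1: frontier [n3 n6 6, n6 n9 6, n2 n6 13, n4 n6 19, n6 n7 22] → take n3 n6 (6); add n3.
Step 2: frontier [n3 n9 1, n3 n4 6, n2 n3 16, n6 n9 6, n2 n6 13, n4 n6 19, n6 n7 22] → take n3 n9 (1); add n9.
Step 3: frontier [n3 n4 6, n2 n3 16, n2 n6 13, n4 n6 19, n6 n7 22, n2 n9 5, n7 n9 16, n4 n9 21] → take n2 n9 (5); add n2.
Step 4: frontier [n2 n4 3, n2 n7 13, n3 n4 6, n4 n6 19, n6 n7 22, n7 n9 16, n4 n9 21] → take n2 n4 (3); add n4.
Step 5: frontier [n2 n7 13, n4 n7 2, n6 n7 22, n7 n9 16] → take n4 n7 (2); add n7.
Vertex order: n6, n3, n9, n2, n4, n7. The 5th vertex is n4.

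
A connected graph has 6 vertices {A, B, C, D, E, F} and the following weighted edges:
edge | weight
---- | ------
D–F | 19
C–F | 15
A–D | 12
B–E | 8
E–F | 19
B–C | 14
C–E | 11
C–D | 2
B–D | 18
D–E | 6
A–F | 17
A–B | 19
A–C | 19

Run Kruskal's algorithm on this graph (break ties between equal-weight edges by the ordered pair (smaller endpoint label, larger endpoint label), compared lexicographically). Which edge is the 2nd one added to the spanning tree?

Sort edges by weight, then run Kruskal:
C–D (2): add. Components now {A} {B} {C,D} {E} {F}
D–E (6): add. Components now {A} {B} {C,D,E} {F}
B–E (8): add. Components now {A} {B,C,D,E} {F}
C–E (11): skip — C and E already connected.
A–D (12): add. Components now {A,B,C,D,E} {F}
B–C (14): skip — B and C already connected.
C–F (15): add. Components now {A,B,C,D,E,F}
The 2nd edge added is D–E.

D-E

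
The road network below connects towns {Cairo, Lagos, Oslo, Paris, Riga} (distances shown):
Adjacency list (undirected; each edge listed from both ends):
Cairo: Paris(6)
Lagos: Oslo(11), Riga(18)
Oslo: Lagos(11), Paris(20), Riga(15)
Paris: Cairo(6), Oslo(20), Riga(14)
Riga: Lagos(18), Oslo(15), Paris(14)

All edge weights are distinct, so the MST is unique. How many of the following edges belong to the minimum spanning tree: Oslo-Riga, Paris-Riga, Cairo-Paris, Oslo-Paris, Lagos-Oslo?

4

Kruskal's algorithm — process edges by increasing weight (ties by edge label):
Cairo-Paris (6): add. Components now {Riga} {Cairo,Paris} {Lagos} {Oslo}
Lagos-Oslo (11): add. Components now {Riga} {Cairo,Paris} {Lagos,Oslo}
Paris-Riga (14): add. Components now {Cairo,Paris,Riga} {Lagos,Oslo}
Oslo-Riga (15): add. Components now {Cairo,Lagos,Oslo,Paris,Riga}
MST edge set: {Cairo-Paris, Lagos-Oslo, Paris-Riga, Oslo-Riga}.
Of the listed edges, {Oslo-Riga, Paris-Riga, Cairo-Paris, Lagos-Oslo} are in the MST → 4.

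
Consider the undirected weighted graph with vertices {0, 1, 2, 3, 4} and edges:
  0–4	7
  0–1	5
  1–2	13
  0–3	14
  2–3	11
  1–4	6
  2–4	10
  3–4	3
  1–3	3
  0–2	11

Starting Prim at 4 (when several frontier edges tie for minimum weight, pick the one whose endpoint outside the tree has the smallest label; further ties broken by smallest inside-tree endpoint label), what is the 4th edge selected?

Grow the tree from 4 using Prim:
Step 1: cheapest edge leaving the tree is 3–4 (3); add 3.
Step 2: cheapest edge leaving the tree is 1–3 (3); add 1.
Step 3: cheapest edge leaving the tree is 0–1 (5); add 0.
Step 4: cheapest edge leaving the tree is 2–4 (10); add 2.
The 4th edge added is 2–4.

2-4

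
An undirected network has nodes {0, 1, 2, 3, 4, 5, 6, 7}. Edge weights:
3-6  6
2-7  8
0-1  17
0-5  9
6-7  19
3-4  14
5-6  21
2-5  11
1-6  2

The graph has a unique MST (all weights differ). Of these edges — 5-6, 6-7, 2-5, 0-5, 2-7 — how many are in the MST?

3

Kruskal: consider edges lightest-first.
1-6 (2): add — endpoints in different components.
3-6 (6): add — endpoints in different components.
2-7 (8): add — endpoints in different components.
0-5 (9): add — endpoints in different components.
2-5 (11): add — endpoints in different components.
3-4 (14): add — endpoints in different components.
0-1 (17): add — endpoints in different components.
MST edge set: {1-6, 3-6, 2-7, 0-5, 2-5, 3-4, 0-1}.
Of the listed edges, {2-5, 0-5, 2-7} are in the MST → 3.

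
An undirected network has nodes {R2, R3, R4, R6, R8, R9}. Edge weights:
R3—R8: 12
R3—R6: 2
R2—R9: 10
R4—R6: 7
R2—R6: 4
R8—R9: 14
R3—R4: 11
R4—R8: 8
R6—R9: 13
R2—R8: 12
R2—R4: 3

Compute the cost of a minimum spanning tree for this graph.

27

Grow the tree from R4 using Prim:
Step 1: frontier [R2—R4 3, R4—R6 7, R4—R8 8, R3—R4 11] → take R2—R4 (3); add R2.
Step 2: frontier [R2—R6 4, R2—R9 10, R2—R8 12, R4—R6 7, R4—R8 8, R3—R4 11] → take R2—R6 (4); add R6.
Step 3: frontier [R2—R9 10, R2—R8 12, R4—R8 8, R3—R4 11, R3—R6 2, R6—R9 13] → take R3—R6 (2); add R3.
Step 4: frontier [R2—R9 10, R2—R8 12, R3—R8 12, R4—R8 8, R6—R9 13] → take R4—R8 (8); add R8.
Step 5: frontier [R2—R9 10, R6—R9 13, R8—R9 14] → take R2—R9 (10); add R9.
MST edges: R2—R4, R2—R6, R3—R6, R4—R8, R2—R9; total weight 3+4+2+8+10 = 27.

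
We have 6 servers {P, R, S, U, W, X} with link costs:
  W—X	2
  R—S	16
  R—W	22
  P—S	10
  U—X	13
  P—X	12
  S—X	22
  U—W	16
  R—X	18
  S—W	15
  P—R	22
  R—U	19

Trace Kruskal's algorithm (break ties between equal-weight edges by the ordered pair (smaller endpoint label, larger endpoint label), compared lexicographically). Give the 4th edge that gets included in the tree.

U-X

Kruskal: consider edges lightest-first.
W—X (2): add. Components now {P} {W,X} {R} {S} {U}
P—S (10): add. Components now {P,S} {W,X} {R} {U}
P—X (12): add. Components now {P,S,W,X} {R} {U}
U—X (13): add. Components now {P,S,U,W,X} {R}
S—W (15): skip — W and S already connected.
R—S (16): add. Components now {P,R,S,U,W,X}
The 4th edge added is U—X.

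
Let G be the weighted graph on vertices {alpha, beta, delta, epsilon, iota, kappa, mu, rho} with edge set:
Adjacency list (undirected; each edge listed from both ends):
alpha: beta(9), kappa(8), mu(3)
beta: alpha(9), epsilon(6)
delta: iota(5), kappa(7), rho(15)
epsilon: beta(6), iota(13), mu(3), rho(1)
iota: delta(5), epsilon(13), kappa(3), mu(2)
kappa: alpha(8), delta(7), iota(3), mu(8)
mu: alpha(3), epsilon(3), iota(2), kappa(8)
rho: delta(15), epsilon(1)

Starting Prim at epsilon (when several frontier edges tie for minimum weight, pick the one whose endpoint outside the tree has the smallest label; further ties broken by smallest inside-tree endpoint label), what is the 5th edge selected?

Prim, starting at epsilon.
Step 1: cheapest edge leaving the tree is epsilon–rho (1); add rho.
Step 2: cheapest edge leaving the tree is epsilon–mu (3); add mu.
Step 3: cheapest edge leaving the tree is iota–mu (2); add iota.
Step 4: cheapest edge leaving the tree is alpha–mu (3); add alpha.
Step 5: cheapest edge leaving the tree is iota–kappa (3); add kappa.
Step 6: cheapest edge leaving the tree is delta–iota (5); add delta.
Step 7: cheapest edge leaving the tree is beta–epsilon (6); add beta.
The 5th edge added is iota–kappa.

iota-kappa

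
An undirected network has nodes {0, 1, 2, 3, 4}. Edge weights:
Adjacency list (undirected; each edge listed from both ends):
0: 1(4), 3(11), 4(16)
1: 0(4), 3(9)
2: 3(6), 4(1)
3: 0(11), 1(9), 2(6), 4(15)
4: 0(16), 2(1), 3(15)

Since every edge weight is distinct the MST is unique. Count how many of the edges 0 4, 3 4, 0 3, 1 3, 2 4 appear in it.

Kruskal: consider edges lightest-first.
2 4 (1): add — endpoints in different components.
0 1 (4): add — endpoints in different components.
2 3 (6): add — endpoints in different components.
1 3 (9): add — endpoints in different components.
MST edge set: {2 4, 0 1, 2 3, 1 3}.
Of the listed edges, {1 3, 2 4} are in the MST → 2.

2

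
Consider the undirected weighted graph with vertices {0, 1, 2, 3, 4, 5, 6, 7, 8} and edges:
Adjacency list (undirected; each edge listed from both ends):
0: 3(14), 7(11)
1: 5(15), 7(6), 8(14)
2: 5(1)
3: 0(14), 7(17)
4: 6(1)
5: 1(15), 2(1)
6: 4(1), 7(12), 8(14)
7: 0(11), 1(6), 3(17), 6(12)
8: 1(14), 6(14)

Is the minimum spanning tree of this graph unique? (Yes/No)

Sort edges by weight, then run Kruskal:
2—5 (1): add — endpoints in different components.
4—6 (1): add — endpoints in different components.
1—7 (6): add — endpoints in different components.
0—7 (11): add — endpoints in different components.
6—7 (12): add — endpoints in different components.
0—3 (14): add — endpoints in different components.
1—8 (14): add — endpoints in different components.
6—8 (14): skip — 6 and 8 already connected.
1—5 (15): add — endpoints in different components.
Non-tree edge 6—8 has weight 14, equal to the heaviest edge on its tree cycle — swapping gives another MST of the same weight. Not unique.

No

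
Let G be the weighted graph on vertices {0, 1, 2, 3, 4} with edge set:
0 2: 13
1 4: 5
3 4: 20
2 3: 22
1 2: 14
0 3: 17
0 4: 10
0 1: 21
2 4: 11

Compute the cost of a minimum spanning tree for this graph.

43

Kruskal's algorithm — process edges by increasing weight (ties by edge label):
1 4 (5): add. Components now {0} {1,4} {2} {3}
0 4 (10): add. Components now {0,1,4} {2} {3}
2 4 (11): add. Components now {0,1,2,4} {3}
0 2 (13): skip — 0 and 2 already connected.
1 2 (14): skip — 1 and 2 already connected.
0 3 (17): add. Components now {0,1,2,3,4}
MST edges: 1 4, 0 4, 2 4, 0 3; total weight 5+10+11+17 = 43.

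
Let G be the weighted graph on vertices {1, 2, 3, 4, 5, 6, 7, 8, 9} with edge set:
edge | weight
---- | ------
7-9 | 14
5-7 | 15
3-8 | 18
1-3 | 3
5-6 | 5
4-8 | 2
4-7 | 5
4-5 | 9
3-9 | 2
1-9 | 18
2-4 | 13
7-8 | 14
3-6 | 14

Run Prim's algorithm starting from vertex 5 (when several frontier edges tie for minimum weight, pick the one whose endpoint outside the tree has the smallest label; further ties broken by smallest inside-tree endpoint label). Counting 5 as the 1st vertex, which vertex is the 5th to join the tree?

7

Grow the tree from 5 using Prim:
Step 1: cheapest edge leaving the tree is 5-6 (5); add 6.
Step 2: cheapest edge leaving the tree is 4-5 (9); add 4.
Step 3: cheapest edge leaving the tree is 4-8 (2); add 8.
Step 4: cheapest edge leaving the tree is 4-7 (5); add 7.
Step 5: cheapest edge leaving the tree is 2-4 (13); add 2.
Step 6: cheapest edge leaving the tree is 3-6 (14); add 3.
Step 7: cheapest edge leaving the tree is 3-9 (2); add 9.
Step 8: cheapest edge leaving the tree is 1-3 (3); add 1.
Vertex order: 5, 6, 4, 8, 7, 2, 3, 9, 1. The 5th vertex is 7.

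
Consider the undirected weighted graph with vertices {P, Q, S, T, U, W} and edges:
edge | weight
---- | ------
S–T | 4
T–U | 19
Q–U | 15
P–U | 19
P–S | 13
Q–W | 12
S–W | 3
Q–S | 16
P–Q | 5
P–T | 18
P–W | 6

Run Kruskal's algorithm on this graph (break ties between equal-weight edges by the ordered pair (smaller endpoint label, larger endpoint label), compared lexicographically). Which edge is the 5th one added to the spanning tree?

Kruskal: consider edges lightest-first.
S–W (3): add — endpoints in different components.
S–T (4): add — endpoints in different components.
P–Q (5): add — endpoints in different components.
P–W (6): add — endpoints in different components.
Q–W (12): skip — W and Q already connected.
P–S (13): skip — S and P already connected.
Q–U (15): add — endpoints in different components.
The 5th edge added is Q–U.

Q-U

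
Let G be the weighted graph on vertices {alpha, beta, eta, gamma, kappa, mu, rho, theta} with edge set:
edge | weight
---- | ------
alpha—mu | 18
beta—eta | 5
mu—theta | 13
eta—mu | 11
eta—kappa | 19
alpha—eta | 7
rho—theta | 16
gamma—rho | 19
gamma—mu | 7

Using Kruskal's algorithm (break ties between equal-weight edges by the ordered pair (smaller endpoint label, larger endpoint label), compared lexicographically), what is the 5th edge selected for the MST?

Kruskal's algorithm — process edges by increasing weight (ties by edge label):
beta—eta (5): add — endpoints in different components.
alpha—eta (7): add — endpoints in different components.
gamma—mu (7): add — endpoints in different components.
eta—mu (11): add — endpoints in different components.
mu—theta (13): add — endpoints in different components.
rho—theta (16): add — endpoints in different components.
alpha—mu (18): skip — alpha and mu already connected.
eta—kappa (19): add — endpoints in different components.
The 5th edge added is mu—theta.

mu-theta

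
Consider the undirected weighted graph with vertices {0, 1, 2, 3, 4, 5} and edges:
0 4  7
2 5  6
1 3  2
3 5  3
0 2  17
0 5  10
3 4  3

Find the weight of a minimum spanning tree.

21

Prim, starting at 2.
Step 1: cheapest edge leaving the tree is 2 5 (6); add 5.
Step 2: cheapest edge leaving the tree is 3 5 (3); add 3.
Step 3: cheapest edge leaving the tree is 1 3 (2); add 1.
Step 4: cheapest edge leaving the tree is 3 4 (3); add 4.
Step 5: cheapest edge leaving the tree is 0 4 (7); add 0.
MST edges: 2 5, 3 5, 1 3, 3 4, 0 4; total weight 6+3+2+3+7 = 21.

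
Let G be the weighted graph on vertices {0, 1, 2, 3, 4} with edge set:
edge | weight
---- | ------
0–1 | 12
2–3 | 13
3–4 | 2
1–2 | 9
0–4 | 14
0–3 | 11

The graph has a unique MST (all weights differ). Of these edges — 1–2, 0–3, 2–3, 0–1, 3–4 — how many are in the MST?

Sort edges by weight, then run Kruskal:
3–4 (2): add — endpoints in different components.
1–2 (9): add — endpoints in different components.
0–3 (11): add — endpoints in different components.
0–1 (12): add — endpoints in different components.
MST edge set: {3–4, 1–2, 0–3, 0–1}.
Of the listed edges, {1–2, 0–3, 0–1, 3–4} are in the MST → 4.

4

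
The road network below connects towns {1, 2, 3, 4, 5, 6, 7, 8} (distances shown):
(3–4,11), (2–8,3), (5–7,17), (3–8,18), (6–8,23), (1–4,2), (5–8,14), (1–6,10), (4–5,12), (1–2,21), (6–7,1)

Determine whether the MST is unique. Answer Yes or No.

Yes

Kruskal's algorithm — process edges by increasing weight (ties by edge label):
6–7 (1): add — endpoints in different components.
1–4 (2): add — endpoints in different components.
2–8 (3): add — endpoints in different components.
1–6 (10): add — endpoints in different components.
3–4 (11): add — endpoints in different components.
4–5 (12): add — endpoints in different components.
5–8 (14): add — endpoints in different components.
Every non-tree edge has weight strictly greater than the heaviest edge on the tree path between its endpoints, so the MST is unique.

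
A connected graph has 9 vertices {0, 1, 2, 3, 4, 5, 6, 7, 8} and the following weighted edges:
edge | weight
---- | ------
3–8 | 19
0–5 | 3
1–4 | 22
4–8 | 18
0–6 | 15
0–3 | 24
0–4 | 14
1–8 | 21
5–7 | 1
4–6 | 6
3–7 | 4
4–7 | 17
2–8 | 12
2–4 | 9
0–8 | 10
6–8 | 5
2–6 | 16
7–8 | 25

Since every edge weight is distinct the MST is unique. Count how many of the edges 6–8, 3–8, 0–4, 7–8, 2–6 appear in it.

Sort edges by weight, then run Kruskal:
5–7 (1): add — endpoints in different components.
0–5 (3): add — endpoints in different components.
3–7 (4): add — endpoints in different components.
6–8 (5): add — endpoints in different components.
4–6 (6): add — endpoints in different components.
2–4 (9): add — endpoints in different components.
0–8 (10): add — endpoints in different components.
2–8 (12): skip — 2 and 8 already connected.
0–4 (14): skip — 0 and 4 already connected.
0–6 (15): skip — 0 and 6 already connected.
2–6 (16): skip — 2 and 6 already connected.
4–7 (17): skip — 4 and 7 already connected.
4–8 (18): skip — 4 and 8 already connected.
3–8 (19): skip — 3 and 8 already connected.
1–8 (21): add — endpoints in different components.
MST edge set: {5–7, 0–5, 3–7, 6–8, 4–6, 2–4, 0–8, 1–8}.
Of the listed edges, {6–8} are in the MST → 1.

1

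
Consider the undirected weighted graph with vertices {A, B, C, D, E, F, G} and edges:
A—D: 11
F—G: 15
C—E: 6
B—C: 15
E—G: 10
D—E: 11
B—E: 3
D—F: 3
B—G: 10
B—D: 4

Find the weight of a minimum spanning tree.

37

Grow the tree from G using Prim:
Step 1: cheapest edge leaving the tree is B—G (10); add B.
Step 2: cheapest edge leaving the tree is B—E (3); add E.
Step 3: cheapest edge leaving the tree is B—D (4); add D.
Step 4: cheapest edge leaving the tree is D—F (3); add F.
Step 5: cheapest edge leaving the tree is C—E (6); add C.
Step 6: cheapest edge leaving the tree is A—D (11); add A.
MST edges: B—G, B—E, B—D, D—F, C—E, A—D; total weight 10+3+4+3+6+11 = 37.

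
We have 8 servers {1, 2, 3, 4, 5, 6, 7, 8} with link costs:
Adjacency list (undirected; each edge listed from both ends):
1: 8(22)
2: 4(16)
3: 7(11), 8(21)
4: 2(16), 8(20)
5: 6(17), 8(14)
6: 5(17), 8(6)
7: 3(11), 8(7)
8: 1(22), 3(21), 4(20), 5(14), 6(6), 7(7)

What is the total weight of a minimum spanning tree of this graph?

Prim's algorithm from 2:
Step 1: cheapest edge leaving the tree is 2—4 (16); add 4.
Step 2: cheapest edge leaving the tree is 4—8 (20); add 8.
Step 3: cheapest edge leaving the tree is 6—8 (6); add 6.
Step 4: cheapest edge leaving the tree is 7—8 (7); add 7.
Step 5: cheapest edge leaving the tree is 3—7 (11); add 3.
Step 6: cheapest edge leaving the tree is 5—8 (14); add 5.
Step 7: cheapest edge leaving the tree is 1—8 (22); add 1.
MST edges: 2—4, 4—8, 6—8, 7—8, 3—7, 5—8, 1—8; total weight 16+20+6+7+11+14+22 = 96.

96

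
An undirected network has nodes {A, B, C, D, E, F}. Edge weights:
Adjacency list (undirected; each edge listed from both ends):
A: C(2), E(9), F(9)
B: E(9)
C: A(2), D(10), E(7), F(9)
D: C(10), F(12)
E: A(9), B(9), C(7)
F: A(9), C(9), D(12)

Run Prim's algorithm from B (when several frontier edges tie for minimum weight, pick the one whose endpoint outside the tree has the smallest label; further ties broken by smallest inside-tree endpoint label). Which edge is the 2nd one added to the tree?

Grow the tree from B using Prim:
Step 1: frontier [B—E 9] → take B—E (9); add E.
Step 2: frontier [C—E 7, A—E 9] → take C—E (7); add C.
Step 3: frontier [A—C 2, C—F 9, C—D 10, A—E 9] → take A—C (2); add A.
Step 4: frontier [A—F 9, C—F 9, C—D 10] → take A—F (9); add F.
Step 5: frontier [C—D 10, D—F 12] → take C—D (10); add D.
The 2nd edge added is C—E.

C-E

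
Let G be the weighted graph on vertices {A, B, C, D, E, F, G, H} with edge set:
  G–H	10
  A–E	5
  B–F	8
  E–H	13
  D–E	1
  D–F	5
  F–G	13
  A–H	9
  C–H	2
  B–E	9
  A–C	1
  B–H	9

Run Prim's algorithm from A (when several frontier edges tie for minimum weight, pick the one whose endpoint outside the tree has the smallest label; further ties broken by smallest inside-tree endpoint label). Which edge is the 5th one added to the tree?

D-F

Prim's algorithm from A:
Step 1: frontier [A–C 1, A–E 5, A–H 9] → take A–C (1); add C.
Step 2: frontier [A–E 5, A–H 9, C–H 2] → take C–H (2); add H.
Step 3: frontier [A–E 5, B–H 9, G–H 10, E–H 13] → take A–E (5); add E.
Step 4: frontier [D–E 1, B–E 9, B–H 9, G–H 10] → take D–E (1); add D.
Step 5: frontier [D–F 5, B–E 9, B–H 9, G–H 10] → take D–F (5); add F.
Step 6: frontier [B–E 9, B–F 8, F–G 13, B–H 9, G–H 10] → take B–F (8); add B.
Step 7: frontier [F–G 13, G–H 10] → take G–H (10); add G.
The 5th edge added is D–F.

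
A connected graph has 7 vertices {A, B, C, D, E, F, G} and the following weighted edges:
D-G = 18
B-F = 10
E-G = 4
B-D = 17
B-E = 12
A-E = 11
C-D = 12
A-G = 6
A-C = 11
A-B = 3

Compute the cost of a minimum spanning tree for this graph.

Prim's algorithm from F:
Step 1: cheapest edge leaving the tree is B-F (10); add B.
Step 2: cheapest edge leaving the tree is A-B (3); add A.
Step 3: cheapest edge leaving the tree is A-G (6); add G.
Step 4: cheapest edge leaving the tree is E-G (4); add E.
Step 5: cheapest edge leaving the tree is A-C (11); add C.
Step 6: cheapest edge leaving the tree is C-D (12); add D.
MST edges: B-F, A-B, A-G, E-G, A-C, C-D; total weight 10+3+6+4+11+12 = 46.

46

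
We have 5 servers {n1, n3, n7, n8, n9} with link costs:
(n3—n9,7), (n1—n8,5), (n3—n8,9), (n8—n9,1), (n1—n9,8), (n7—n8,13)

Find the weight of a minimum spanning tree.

26

Kruskal: consider edges lightest-first.
n8—n9 (1): add — endpoints in different components.
n1—n8 (5): add — endpoints in different components.
n3—n9 (7): add — endpoints in different components.
n1—n9 (8): skip — n9 and n1 already connected.
n3—n8 (9): skip — n8 and n3 already connected.
n7—n8 (13): add — endpoints in different components.
MST edges: n8—n9, n1—n8, n3—n9, n7—n8; total weight 1+5+7+13 = 26.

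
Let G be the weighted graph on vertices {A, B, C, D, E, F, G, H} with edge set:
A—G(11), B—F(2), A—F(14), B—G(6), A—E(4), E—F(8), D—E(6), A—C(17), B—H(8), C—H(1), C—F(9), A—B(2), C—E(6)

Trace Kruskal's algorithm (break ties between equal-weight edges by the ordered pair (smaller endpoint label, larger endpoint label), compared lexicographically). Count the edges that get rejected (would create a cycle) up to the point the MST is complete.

Kruskal: consider edges lightest-first.
C—H (1): add — endpoints in different components.
A—B (2): add — endpoints in different components.
B—F (2): add — endpoints in different components.
A—E (4): add — endpoints in different components.
B—G (6): add — endpoints in different components.
C—E (6): add — endpoints in different components.
D—E (6): add — endpoints in different components.
Edges rejected before the tree was complete: 0.

0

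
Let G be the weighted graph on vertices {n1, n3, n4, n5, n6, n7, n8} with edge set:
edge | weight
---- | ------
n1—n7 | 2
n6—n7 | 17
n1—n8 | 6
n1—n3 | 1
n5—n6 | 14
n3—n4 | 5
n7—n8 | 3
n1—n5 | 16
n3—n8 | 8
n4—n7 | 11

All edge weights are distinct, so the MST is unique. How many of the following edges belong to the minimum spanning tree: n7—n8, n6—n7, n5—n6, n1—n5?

Sort edges by weight, then run Kruskal:
n1—n3 (1): add — endpoints in different components.
n1—n7 (2): add — endpoints in different components.
n7—n8 (3): add — endpoints in different components.
n3—n4 (5): add — endpoints in different components.
n1—n8 (6): skip — n8 and n1 already connected.
n3—n8 (8): skip — n8 and n3 already connected.
n4—n7 (11): skip — n4 and n7 already connected.
n5—n6 (14): add — endpoints in different components.
n1—n5 (16): add — endpoints in different components.
MST edge set: {n1—n3, n1—n7, n7—n8, n3—n4, n5—n6, n1—n5}.
Of the listed edges, {n7—n8, n5—n6, n1—n5} are in the MST → 3.

3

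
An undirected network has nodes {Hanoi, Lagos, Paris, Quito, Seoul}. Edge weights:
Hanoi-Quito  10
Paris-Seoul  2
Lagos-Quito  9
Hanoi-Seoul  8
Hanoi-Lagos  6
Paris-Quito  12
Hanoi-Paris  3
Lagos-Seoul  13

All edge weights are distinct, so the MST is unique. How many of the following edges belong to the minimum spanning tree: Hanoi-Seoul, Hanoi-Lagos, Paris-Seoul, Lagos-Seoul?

Kruskal's algorithm — process edges by increasing weight (ties by edge label):
Paris-Seoul (2): add — endpoints in different components.
Hanoi-Paris (3): add — endpoints in different components.
Hanoi-Lagos (6): add — endpoints in different components.
Hanoi-Seoul (8): skip — Seoul and Hanoi already connected.
Lagos-Quito (9): add — endpoints in different components.
MST edge set: {Paris-Seoul, Hanoi-Paris, Hanoi-Lagos, Lagos-Quito}.
Of the listed edges, {Hanoi-Lagos, Paris-Seoul} are in the MST → 2.

2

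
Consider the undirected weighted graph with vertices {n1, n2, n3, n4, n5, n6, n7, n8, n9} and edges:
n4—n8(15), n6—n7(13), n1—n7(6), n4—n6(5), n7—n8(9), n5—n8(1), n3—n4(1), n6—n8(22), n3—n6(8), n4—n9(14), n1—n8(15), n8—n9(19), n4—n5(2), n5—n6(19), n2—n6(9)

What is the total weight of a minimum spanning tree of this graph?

Grow the tree from n1 using Prim:
Step 1: cheapest edge leaving the tree is n1—n7 (6); add n7.
Step 2: cheapest edge leaving the tree is n7—n8 (9); add n8.
Step 3: cheapest edge leaving the tree is n5—n8 (1); add n5.
Step 4: cheapest edge leaving the tree is n4—n5 (2); add n4.
Step 5: cheapest edge leaving the tree is n3—n4 (1); add n3.
Step 6: cheapest edge leaving the tree is n4—n6 (5); add n6.
Step 7: cheapest edge leaving the tree is n2—n6 (9); add n2.
Step 8: cheapest edge leaving the tree is n4—n9 (14); add n9.
MST edges: n1—n7, n7—n8, n5—n8, n4—n5, n3—n4, n4—n6, n2—n6, n4—n9; total weight 6+9+1+2+1+5+9+14 = 47.

47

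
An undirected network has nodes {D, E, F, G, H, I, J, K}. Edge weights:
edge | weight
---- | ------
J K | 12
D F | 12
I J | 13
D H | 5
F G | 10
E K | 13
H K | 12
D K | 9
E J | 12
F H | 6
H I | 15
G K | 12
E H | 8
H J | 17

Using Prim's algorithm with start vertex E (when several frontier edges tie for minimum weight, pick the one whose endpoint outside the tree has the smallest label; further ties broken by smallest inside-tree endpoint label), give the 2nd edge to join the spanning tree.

D-H

Prim, starting at E.
Step 1: cheapest edge leaving the tree is E H (8); add H.
Step 2: cheapest edge leaving the tree is D H (5); add D.
Step 3: cheapest edge leaving the tree is F H (6); add F.
Step 4: cheapest edge leaving the tree is D K (9); add K.
Step 5: cheapest edge leaving the tree is F G (10); add G.
Step 6: cheapest edge leaving the tree is E J (12); add J.
Step 7: cheapest edge leaving the tree is I J (13); add I.
The 2nd edge added is D H.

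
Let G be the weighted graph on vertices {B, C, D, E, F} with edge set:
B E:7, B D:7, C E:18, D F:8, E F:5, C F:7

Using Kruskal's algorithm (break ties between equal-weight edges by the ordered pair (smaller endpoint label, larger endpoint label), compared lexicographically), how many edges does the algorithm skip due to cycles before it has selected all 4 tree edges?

0

Kruskal's algorithm — process edges by increasing weight (ties by edge label):
E F (5): add — endpoints in different components.
B D (7): add — endpoints in different components.
B E (7): add — endpoints in different components.
C F (7): add — endpoints in different components.
Edges rejected before the tree was complete: 0.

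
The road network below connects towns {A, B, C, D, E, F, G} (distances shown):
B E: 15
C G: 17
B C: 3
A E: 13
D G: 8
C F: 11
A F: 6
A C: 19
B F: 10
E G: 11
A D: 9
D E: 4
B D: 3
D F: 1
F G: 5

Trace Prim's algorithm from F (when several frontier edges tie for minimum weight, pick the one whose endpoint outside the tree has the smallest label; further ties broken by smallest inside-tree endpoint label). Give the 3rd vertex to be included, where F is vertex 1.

Prim's algorithm from F:
Step 1: cheapest edge leaving the tree is D F (1); add D.
Step 2: cheapest edge leaving the tree is B D (3); add B.
Step 3: cheapest edge leaving the tree is B C (3); add C.
Step 4: cheapest edge leaving the tree is D E (4); add E.
Step 5: cheapest edge leaving the tree is F G (5); add G.
Step 6: cheapest edge leaving the tree is A F (6); add A.
Vertex order: F, D, B, C, E, G, A. The 3rd vertex is B.

B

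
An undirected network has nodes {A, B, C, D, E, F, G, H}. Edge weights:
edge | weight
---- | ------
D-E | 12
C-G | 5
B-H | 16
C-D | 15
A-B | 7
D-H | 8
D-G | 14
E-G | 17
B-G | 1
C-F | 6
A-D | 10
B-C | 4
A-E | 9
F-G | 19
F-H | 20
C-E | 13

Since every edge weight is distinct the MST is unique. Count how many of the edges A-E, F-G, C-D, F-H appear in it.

1

Kruskal: consider edges lightest-first.
B-G (1): add — endpoints in different components.
B-C (4): add — endpoints in different components.
C-G (5): skip — C and G already connected.
C-F (6): add — endpoints in different components.
A-B (7): add — endpoints in different components.
D-H (8): add — endpoints in different components.
A-E (9): add — endpoints in different components.
A-D (10): add — endpoints in different components.
MST edge set: {B-G, B-C, C-F, A-B, D-H, A-E, A-D}.
Of the listed edges, {A-E} are in the MST → 1.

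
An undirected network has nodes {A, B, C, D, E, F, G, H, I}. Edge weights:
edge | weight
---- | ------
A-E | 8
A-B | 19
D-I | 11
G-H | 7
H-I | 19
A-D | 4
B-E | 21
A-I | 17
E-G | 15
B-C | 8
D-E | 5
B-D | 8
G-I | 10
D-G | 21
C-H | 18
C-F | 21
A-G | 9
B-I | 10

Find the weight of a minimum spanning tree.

Sort edges by weight, then run Kruskal:
A-D (4): add — endpoints in different components.
D-E (5): add — endpoints in different components.
G-H (7): add — endpoints in different components.
A-E (8): skip — A and E already connected.
B-C (8): add — endpoints in different components.
B-D (8): add — endpoints in different components.
A-G (9): add — endpoints in different components.
B-I (10): add — endpoints in different components.
G-I (10): skip — G and I already connected.
D-I (11): skip — D and I already connected.
E-G (15): skip — E and G already connected.
A-I (17): skip — A and I already connected.
C-H (18): skip — C and H already connected.
A-B (19): skip — A and B already connected.
H-I (19): skip — H and I already connected.
B-E (21): skip — B and E already connected.
C-F (21): add — endpoints in different components.
MST edges: A-D, D-E, G-H, B-C, B-D, A-G, B-I, C-F; total weight 4+5+7+8+8+9+10+21 = 72.

72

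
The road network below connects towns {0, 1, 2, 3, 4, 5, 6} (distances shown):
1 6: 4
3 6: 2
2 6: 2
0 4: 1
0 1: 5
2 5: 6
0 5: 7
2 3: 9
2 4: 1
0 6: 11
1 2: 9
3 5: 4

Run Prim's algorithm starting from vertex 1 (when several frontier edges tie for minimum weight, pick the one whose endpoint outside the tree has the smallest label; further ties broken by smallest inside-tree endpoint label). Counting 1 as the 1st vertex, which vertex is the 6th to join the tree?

3

Prim, starting at 1.
Step 1: frontier [1 6 4, 0 1 5, 1 2 9] → take 1 6 (4); add 6.
Step 2: frontier [0 1 5, 1 2 9, 2 6 2, 3 6 2, 0 6 11] → take 2 6 (2); add 2.
Step 3: frontier [0 1 5, 2 4 1, 2 5 6, 2 3 9, 3 6 2, 0 6 11] → take 2 4 (1); add 4.
Step 4: frontier [0 1 5, 2 5 6, 2 3 9, 0 4 1, 3 6 2, 0 6 11] → take 0 4 (1); add 0.
Step 5: frontier [0 5 7, 2 5 6, 2 3 9, 3 6 2] → take 3 6 (2); add 3.
Step 6: frontier [0 5 7, 2 5 6, 3 5 4] → take 3 5 (4); add 5.
Vertex order: 1, 6, 2, 4, 0, 3, 5. The 6th vertex is 3.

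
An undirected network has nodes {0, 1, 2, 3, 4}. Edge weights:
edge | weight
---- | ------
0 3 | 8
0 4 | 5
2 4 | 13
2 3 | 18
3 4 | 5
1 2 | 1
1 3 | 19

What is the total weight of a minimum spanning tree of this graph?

24

Kruskal's algorithm — process edges by increasing weight (ties by edge label):
1 2 (1): add. Components now {0} {1,2} {3} {4}
0 4 (5): add. Components now {0,4} {1,2} {3}
3 4 (5): add. Components now {0,3,4} {1,2}
0 3 (8): skip — 0 and 3 already connected.
2 4 (13): add. Components now {0,1,2,3,4}
MST edges: 1 2, 0 4, 3 4, 2 4; total weight 1+5+5+13 = 24.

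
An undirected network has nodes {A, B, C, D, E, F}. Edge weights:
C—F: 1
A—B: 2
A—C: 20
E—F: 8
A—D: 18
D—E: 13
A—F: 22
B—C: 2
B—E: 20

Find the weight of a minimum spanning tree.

Grow the tree from D using Prim:
Step 1: cheapest edge leaving the tree is D—E (13); add E.
Step 2: cheapest edge leaving the tree is E—F (8); add F.
Step 3: cheapest edge leaving the tree is C—F (1); add C.
Step 4: cheapest edge leaving the tree is B—C (2); add B.
Step 5: cheapest edge leaving the tree is A—B (2); add A.
MST edges: D—E, E—F, C—F, B—C, A—B; total weight 13+8+1+2+2 = 26.

26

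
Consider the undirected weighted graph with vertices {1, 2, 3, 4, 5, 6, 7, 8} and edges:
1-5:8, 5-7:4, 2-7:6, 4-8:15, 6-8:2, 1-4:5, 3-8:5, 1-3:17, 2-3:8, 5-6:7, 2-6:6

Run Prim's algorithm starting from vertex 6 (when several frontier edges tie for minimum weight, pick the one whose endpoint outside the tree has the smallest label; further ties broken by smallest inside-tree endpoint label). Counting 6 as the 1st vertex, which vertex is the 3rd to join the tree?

Prim, starting at 6.
Step 1: cheapest edge leaving the tree is 6-8 (2); add 8.
Step 2: cheapest edge leaving the tree is 3-8 (5); add 3.
Step 3: cheapest edge leaving the tree is 2-6 (6); add 2.
Step 4: cheapest edge leaving the tree is 2-7 (6); add 7.
Step 5: cheapest edge leaving the tree is 5-7 (4); add 5.
Step 6: cheapest edge leaving the tree is 1-5 (8); add 1.
Step 7: cheapest edge leaving the tree is 1-4 (5); add 4.
Vertex order: 6, 8, 3, 2, 7, 5, 1, 4. The 3rd vertex is 3.

3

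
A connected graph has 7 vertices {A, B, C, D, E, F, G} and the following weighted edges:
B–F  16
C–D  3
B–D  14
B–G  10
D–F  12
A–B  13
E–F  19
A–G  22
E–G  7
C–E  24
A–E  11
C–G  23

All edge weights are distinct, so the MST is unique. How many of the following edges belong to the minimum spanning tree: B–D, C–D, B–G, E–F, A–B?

Sort edges by weight, then run Kruskal:
C–D (3): add. Components now {A} {B} {C,D} {E} {F} {G}
E–G (7): add. Components now {A} {B} {C,D} {E,G} {F}
B–G (10): add. Components now {A} {B,E,G} {C,D} {F}
A–E (11): add. Components now {A,B,E,G} {C,D} {F}
D–F (12): add. Components now {A,B,E,G} {C,D,F}
A–B (13): skip — A and B already connected.
B–D (14): add. Components now {A,B,C,D,E,F,G}
MST edge set: {C–D, E–G, B–G, A–E, D–F, B–D}.
Of the listed edges, {B–D, C–D, B–G} are in the MST → 3.

3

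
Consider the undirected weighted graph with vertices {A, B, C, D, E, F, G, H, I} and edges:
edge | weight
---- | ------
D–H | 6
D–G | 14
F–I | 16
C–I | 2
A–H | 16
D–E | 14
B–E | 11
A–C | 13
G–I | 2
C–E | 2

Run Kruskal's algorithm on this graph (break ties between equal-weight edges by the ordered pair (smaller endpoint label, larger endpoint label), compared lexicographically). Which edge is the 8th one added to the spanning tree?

Sort edges by weight, then run Kruskal:
C–E (2): add — endpoints in different components.
C–I (2): add — endpoints in different components.
G–I (2): add — endpoints in different components.
D–H (6): add — endpoints in different components.
B–E (11): add — endpoints in different components.
A–C (13): add — endpoints in different components.
D–E (14): add — endpoints in different components.
D–G (14): skip — D and G already connected.
A–H (16): skip — A and H already connected.
F–I (16): add — endpoints in different components.
The 8th edge added is F–I.

F-I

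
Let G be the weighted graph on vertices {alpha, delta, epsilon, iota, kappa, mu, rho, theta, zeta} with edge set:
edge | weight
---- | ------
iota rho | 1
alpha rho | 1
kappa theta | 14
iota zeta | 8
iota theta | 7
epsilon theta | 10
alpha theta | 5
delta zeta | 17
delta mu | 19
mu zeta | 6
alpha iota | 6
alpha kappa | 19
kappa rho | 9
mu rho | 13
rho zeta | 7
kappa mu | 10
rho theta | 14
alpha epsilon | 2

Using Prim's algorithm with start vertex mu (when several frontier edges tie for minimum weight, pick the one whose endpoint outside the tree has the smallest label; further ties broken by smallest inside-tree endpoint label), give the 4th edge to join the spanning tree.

Prim, starting at mu.
Step 1: cheapest edge leaving the tree is mu zeta (6); add zeta.
Step 2: cheapest edge leaving the tree is rho zeta (7); add rho.
Step 3: cheapest edge leaving the tree is alpha rho (1); add alpha.
Step 4: cheapest edge leaving the tree is iota rho (1); add iota.
Step 5: cheapest edge leaving the tree is alpha epsilon (2); add epsilon.
Step 6: cheapest edge leaving the tree is alpha theta (5); add theta.
Step 7: cheapest edge leaving the tree is kappa rho (9); add kappa.
Step 8: cheapest edge leaving the tree is delta zeta (17); add delta.
The 4th edge added is iota rho.

iota-rho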